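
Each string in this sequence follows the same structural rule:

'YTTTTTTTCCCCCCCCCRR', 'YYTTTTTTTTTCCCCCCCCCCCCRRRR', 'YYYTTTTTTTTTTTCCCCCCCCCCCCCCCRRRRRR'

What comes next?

YYYYTTTTTTTTTTTTTCCCCCCCCCCCCCCCCCCRRRRRRRR

Each string has the form Y^{n-1} T^{2n+3} C^{3n+3} R^{2n-2}, where the shown terms are n = 2, 3, 4.
Setting n = 5 gives 4, 13, 18, 8 characters in each block.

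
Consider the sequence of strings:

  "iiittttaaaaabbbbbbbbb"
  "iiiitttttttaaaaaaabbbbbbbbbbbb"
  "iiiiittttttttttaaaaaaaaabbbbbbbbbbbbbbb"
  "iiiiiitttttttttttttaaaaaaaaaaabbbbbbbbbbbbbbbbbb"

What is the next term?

Each string has the form i^{n+1} t^{3n-2} a^{2n+1} b^{3n+3}, where the shown terms are n = 2, 3, 4, 5.
Setting n = 6 gives 7, 16, 13, 21 characters in each block.

iiiiiiittttttttttttttttaaaaaaaaaaaaabbbbbbbbbbbbbbbbbbbbb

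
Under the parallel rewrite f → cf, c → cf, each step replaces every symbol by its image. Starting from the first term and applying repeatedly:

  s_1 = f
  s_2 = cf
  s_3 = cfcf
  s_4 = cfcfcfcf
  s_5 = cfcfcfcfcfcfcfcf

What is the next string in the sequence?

Rewriting the 16 symbols of cfcfcfcfcfcfcfcf one by one yields cf cf cf cf cf cf cf cf cf cf cf cf cf cf cf cf; concatenated:

cfcfcfcfcfcfcfcfcfcfcfcfcfcfcfcf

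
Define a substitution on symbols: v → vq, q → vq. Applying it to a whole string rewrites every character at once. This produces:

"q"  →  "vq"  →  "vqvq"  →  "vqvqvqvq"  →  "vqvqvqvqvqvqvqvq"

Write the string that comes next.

vqvqvqvqvqvqvqvqvqvqvqvqvqvqvqvq

Applying the rule to each of the 16 symbols of vqvqvqvqvqvqvqvq gives the pieces vq vq vq vq vq vq vq vq vq vq vq vq vq vq vq vq, which concatenate to the answer.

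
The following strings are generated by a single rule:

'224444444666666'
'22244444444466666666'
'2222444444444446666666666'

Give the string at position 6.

Each string has the form 2^{n} 4^{2n+3} 6^{2n+2}, where the shown terms are n = 2, 3, 4.
Setting n = 7 gives 7, 17, 16 characters in each block.

2222222444444444444444446666666666666666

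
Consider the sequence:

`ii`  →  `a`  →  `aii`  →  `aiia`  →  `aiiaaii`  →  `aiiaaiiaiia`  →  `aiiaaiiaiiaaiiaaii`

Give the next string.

aiiaaiiaiiaaiiaaiiaiiaaiiaiia

From term 3 onward, concatenate the last term with the second-to-last: a·ii = aii, aii·a = aiia, …
The next term joins aiiaaiiaiiaaiiaaii and aiiaaiiaiia.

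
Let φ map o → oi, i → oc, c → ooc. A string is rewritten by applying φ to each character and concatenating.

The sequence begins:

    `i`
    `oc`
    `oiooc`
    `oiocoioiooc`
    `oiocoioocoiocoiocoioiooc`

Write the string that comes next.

Rewriting the 24 symbols of oiocoioocoiocoiocoioiooc one by one yields oi oc oi ooc oi oc oi oi ooc oi oc oi ooc oi oc oi ooc oi oc oi oc oi oi ooc; concatenated:

oiocoioocoiocoioioocoiocoioocoiocoioocoiocoiocoioiooc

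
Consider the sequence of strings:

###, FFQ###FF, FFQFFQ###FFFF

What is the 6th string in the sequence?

Each term wraps the previous one in FFQ on the left and FF on the right.
From FFQFFQ###FFFF, 3 further steps: FFQFFQ###FFFF → FFQFFQFFQ###FFFFFF → FFQFFQFFQFFQ###FFFFFFFF → (answer).

FFQFFQFFQFFQFFQ###FFFFFFFFFF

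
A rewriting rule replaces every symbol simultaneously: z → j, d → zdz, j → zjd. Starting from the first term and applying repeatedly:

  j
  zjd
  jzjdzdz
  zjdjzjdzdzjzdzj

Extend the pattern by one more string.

Rewriting the 15 symbols of zjdjzjdzdzjzdzj one by one yields j zjd zdz zjd j zjd zdz j zdz j zjd j zdz j zjd; concatenated:

jzjdzdzzjdjzjdzdzjzdzjzjdjzdzjzjd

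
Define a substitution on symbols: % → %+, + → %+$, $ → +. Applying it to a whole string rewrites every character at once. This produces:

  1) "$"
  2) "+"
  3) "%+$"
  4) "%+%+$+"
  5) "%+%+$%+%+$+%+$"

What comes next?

Replace each of the 14 characters of %+%+$%+%+$+%+$ in place — %+ %+$ %+ %+$ + %+ %+$ %+ %+$ + %+$ %+ %+$ + — and concatenate.

%+%+$%+%+$+%+%+$%+%+$+%+$%+%+$+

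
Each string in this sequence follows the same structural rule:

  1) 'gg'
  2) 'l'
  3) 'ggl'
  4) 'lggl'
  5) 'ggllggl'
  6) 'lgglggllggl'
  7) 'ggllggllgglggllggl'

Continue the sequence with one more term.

lgglggllgglggllggllgglggllggl

Each term (from the third on) is the two preceding terms concatenated in order: term 3 = gg·l = ggl.
Continuing: lgglggllggl · ggllggllgglggllggl gives term 8.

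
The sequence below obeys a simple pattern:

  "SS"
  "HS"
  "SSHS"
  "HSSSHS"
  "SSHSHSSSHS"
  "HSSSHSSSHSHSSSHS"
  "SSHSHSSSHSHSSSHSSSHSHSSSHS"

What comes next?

HSSSHSSSHSHSSSHSSSHSHSSSHSHSSSHSSSHSHSSSHS

Each term (from the third on) is the two preceding terms concatenated in order: term 3 = SS·HS = SSHS.
The next term joins HSSSHSSSHSHSSSHS and SSHSHSSSHSHSSSHSSSHSHSSSHS.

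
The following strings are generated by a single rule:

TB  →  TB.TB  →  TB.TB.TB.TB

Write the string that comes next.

Every step duplicates the string with '.' between the halves.
Doubling TB.TB.TB.TB with '.' between the halves:

TB.TB.TB.TB.TB.TB.TB.TB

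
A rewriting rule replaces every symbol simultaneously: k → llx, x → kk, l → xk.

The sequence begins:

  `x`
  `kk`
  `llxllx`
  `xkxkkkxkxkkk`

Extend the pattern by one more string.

kkllxkkllxllxllxkkllxkkllxllxllx

Expanding xkxkkkxkxkkk: x→kk, k→llx, x→kk, k→llx, k→llx, k→llx, x→kk, k→llx, x→kk, k→llx, k→llx, k→llx. Concatenated: kk llx kk llx llx llx kk llx kk llx llx llx.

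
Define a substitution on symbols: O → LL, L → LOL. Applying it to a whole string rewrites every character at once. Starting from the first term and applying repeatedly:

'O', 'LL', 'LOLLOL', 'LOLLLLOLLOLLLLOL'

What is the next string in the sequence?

LOLLLLOLLOLLOLLOLLLLOLLOLLLLOLLOLLOLLOLLLLOL

Replace each of the 16 characters of LOLLLLOLLOLLLLOL in place — LOL LL LOL LOL LOL LOL LL LOL LOL LL LOL LOL LOL LOL LL LOL — and concatenate.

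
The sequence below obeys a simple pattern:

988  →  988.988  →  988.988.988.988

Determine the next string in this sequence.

s(k+1) = s(k)·.·s(k) — each term doubles the last with '.' between the halves.
One more doubling of 988.988.988.988 gives the answer.

988.988.988.988.988.988.988.988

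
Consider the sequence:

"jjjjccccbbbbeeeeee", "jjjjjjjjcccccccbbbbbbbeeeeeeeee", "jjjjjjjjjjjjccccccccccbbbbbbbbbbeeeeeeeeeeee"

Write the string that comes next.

Reading off run lengths: j runs 4, 8, 12; c runs 4, 7, 10; b runs 4, 7, 10; e runs 6, 9, 12 — each is linear in n (n = 1, 2, …).
For the next term, n = 4, so the run lengths are 16, 13, 13, 15.

jjjjjjjjjjjjjjjjcccccccccccccbbbbbbbbbbbbbeeeeeeeeeeeeeee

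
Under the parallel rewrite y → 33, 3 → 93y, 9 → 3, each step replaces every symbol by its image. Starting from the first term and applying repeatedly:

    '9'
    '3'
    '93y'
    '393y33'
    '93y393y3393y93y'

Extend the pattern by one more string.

Rewriting the 15 symbols of 93y393y3393y93y one by one yields 3 93y 33 93y 3 93y 33 93y 93y 3 93y 33 3 93y 33; concatenated:

393y3393y393y3393y93y393y33393y33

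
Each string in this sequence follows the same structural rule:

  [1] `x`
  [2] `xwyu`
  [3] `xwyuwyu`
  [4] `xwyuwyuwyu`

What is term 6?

Every step adds wyu to the end: s(k+1) = s(k)·wyu.
From xwyuwyuwyu, 2 further steps: xwyuwyuwyu → xwyuwyuwyuwyu → (answer).

xwyuwyuwyuwyuwyu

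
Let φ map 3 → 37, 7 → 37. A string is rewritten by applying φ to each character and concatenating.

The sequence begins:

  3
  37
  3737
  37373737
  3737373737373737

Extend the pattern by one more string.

Replace each of the 16 characters of 3737373737373737 in place — 37 37 37 37 37 37 37 37 37 37 37 37 37 37 37 37 — and concatenate.

37373737373737373737373737373737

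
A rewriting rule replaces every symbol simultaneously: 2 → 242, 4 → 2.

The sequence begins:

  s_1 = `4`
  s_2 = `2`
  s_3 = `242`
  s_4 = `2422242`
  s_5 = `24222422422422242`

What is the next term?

24222422422422242242224224222422422422242

Replace each of the 17 characters of 24222422422422242 in place — 242 2 242 242 242 2 242 242 2 242 242 2 242 242 242 2 242 — and concatenate.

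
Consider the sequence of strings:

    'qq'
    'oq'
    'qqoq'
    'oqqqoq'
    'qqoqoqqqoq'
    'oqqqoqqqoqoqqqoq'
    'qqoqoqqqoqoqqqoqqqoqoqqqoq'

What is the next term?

oqqqoqqqoqoqqqoqqqoqoqqqoqoqqqoqqqoqoqqqoq

This is a Fibonacci-style word recurrence s(k) = s(k−2)·s(k−1): e.g. qq·oq = qqoq.
The next term joins oqqqoqqqoqoqqqoq and qqoqoqqqoqoqqqoqqqoqoqqqoq.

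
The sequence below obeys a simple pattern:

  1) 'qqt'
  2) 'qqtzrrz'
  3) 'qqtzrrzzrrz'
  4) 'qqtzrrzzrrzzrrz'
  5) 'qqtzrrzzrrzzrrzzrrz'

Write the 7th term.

qqtzrrzzrrzzrrzzrrzzrrzzrrz

Every step adds zrrz to the end: s(k+1) = s(k)·zrrz.
From qqtzrrzzrrzzrrzzrrz, 2 further steps: qqtzrrzzrrzzrrzzrrz → qqtzrrzzrrzzrrzzrrzzrrz → (answer).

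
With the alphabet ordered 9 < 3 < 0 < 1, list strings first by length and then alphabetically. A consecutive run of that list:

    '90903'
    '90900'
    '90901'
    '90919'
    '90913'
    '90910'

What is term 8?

90399

Advancing 2 positions from 90910 through 90910 → 90911 reaches term 8.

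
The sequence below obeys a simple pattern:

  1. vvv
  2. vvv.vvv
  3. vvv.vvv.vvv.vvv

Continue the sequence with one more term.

s(k+1) = s(k)·.·s(k) — each term doubles the last with '.' between the halves.
Doubling vvv.vvv.vvv.vvv with '.' between the halves:

vvv.vvv.vvv.vvv.vvv.vvv.vvv.vvv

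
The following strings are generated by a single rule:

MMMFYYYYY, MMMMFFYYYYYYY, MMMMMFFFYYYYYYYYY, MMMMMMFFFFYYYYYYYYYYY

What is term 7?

The n-th term is n+1 M's then n-1 F's then 2n+1 Y's, where the shown terms are n = 2, 3, 4, 5.
At n = 8 the blocks have lengths 9, 7, 17.

MMMMMMMMMFFFFFFFYYYYYYYYYYYYYYYYY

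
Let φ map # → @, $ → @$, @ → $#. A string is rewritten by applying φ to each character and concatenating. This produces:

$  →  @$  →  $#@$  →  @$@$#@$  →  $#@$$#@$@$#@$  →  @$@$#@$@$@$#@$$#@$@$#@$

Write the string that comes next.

Rewriting the 23 symbols of @$@$#@$@$@$#@$$#@$@$#@$ one by one yields $# @$ $# @$ @ $# @$ $# @$ $# @$ @ $# @$ @$ @ $# @$ $# @$ @ $# @$; concatenated:

$#@$$#@$@$#@$$#@$$#@$@$#@$@$@$#@$$#@$@$#@$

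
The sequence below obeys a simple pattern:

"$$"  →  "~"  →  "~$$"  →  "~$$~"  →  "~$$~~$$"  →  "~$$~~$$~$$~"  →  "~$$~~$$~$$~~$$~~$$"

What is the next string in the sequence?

This is a Fibonacci-style word recurrence s(k) = s(k−1)·s(k−2): e.g. ~·$$ = ~$$.
So term 8 is ~$$~~$$~$$~~$$~~$$·~$$~~$$~$$~.

~$$~~$$~$$~~$$~~$$~$$~~$$~$$~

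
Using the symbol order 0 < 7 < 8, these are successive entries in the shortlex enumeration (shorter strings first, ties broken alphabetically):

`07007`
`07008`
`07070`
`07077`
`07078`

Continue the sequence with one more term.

07080

Find the rightmost character of 07078 below 8, bump it to the next letter, and reset everything to its right to 0.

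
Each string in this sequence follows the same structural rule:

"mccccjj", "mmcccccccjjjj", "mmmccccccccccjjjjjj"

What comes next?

Reading off run lengths: m runs 1, 2, 3; c runs 4, 7, 10; j runs 2, 4, 6 — each is linear in n (n = 1, 2, …).
At n = 4 the blocks have lengths 4, 13, 8.

mmmmcccccccccccccjjjjjjjj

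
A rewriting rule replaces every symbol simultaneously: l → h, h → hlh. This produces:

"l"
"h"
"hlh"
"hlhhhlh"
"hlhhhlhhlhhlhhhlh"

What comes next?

Rewriting the 17 symbols of hlhhhlhhlhhlhhhlh one by one yields hlh h hlh hlh hlh h hlh hlh h hlh hlh h hlh hlh hlh h hlh; concatenated:

hlhhhlhhlhhlhhhlhhlhhhlhhlhhhlhhlhhlhhhlh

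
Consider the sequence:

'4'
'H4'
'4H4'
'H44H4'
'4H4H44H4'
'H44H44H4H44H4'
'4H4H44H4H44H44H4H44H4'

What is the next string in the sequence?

This is a Fibonacci-style word recurrence s(k) = s(k−2)·s(k−1): e.g. 4·H4 = 4H4.
The next term joins H44H44H4H44H4 and 4H4H44H4H44H44H4H44H4.

H44H44H4H44H44H4H44H4H44H44H4H44H4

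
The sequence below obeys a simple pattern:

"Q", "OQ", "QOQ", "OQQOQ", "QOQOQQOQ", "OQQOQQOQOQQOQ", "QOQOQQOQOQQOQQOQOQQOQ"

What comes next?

From term 3 onward, concatenate the second-to-last term with the last: Q·OQ = QOQ, OQ·QOQ = OQQOQ, …
So term 8 is OQQOQQOQOQQOQ·QOQOQQOQOQQOQQOQOQQOQ.

OQQOQQOQOQQOQQOQOQQOQOQQOQQOQOQQOQ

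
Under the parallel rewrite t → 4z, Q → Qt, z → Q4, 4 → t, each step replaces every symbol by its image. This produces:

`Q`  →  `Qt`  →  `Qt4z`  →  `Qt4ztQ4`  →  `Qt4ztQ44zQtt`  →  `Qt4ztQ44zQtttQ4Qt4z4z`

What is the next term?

Applying the rule to each of the 21 symbols of Qt4ztQ44zQtttQ4Qt4z4z gives the pieces Qt 4z t Q4 4z Qt t t Q4 Qt 4z 4z 4z Qt t Qt 4z t Q4 t Q4, which concatenate to the answer.

Qt4ztQ44zQtttQ4Qt4z4z4zQttQt4ztQ4tQ4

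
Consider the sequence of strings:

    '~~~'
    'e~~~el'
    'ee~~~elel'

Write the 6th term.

Every step adds e to the front and el to the end of the previous string.
From ee~~~elel, 3 further steps: ee~~~elel → eee~~~elelel → eeee~~~elelelel → (answer).

eeeee~~~elelelelel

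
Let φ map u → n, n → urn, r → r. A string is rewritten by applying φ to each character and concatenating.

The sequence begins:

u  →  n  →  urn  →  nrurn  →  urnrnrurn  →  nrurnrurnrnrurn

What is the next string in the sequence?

Rewriting the 15 symbols of nrurnrurnrnrurn one by one yields urn r n r urn r n r urn r urn r n r urn; concatenated:

urnrnrurnrnrurnrurnrnrurn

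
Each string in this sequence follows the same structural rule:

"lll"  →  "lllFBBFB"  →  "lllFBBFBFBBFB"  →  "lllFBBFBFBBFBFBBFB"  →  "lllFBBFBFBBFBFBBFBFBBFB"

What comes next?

Each term is the previous one with FBBFB appended.
So the next term is lllFBBFBFBBFBFBBFBFBBFB·FBBFB.

lllFBBFBFBBFBFBBFBFBBFBFBBFB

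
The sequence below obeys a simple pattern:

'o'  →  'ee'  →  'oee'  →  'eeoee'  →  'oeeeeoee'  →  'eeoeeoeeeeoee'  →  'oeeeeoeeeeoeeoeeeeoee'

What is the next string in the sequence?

eeoeeoeeeeoeeoeeeeoeeeeoeeoeeeeoee

From term 3 onward, concatenate the second-to-last term with the last: o·ee = oee, ee·oee = eeoee, …
So term 8 is eeoeeoeeeeoee·oeeeeoeeeeoeeoeeeeoee.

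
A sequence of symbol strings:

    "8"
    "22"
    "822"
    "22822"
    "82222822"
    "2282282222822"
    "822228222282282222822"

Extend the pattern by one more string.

Each term (from the third on) is the two preceding terms concatenated in order: term 3 = 8·22 = 822.
Continuing: 2282282222822 · 822228222282282222822 gives term 8.

2282282222822822228222282282222822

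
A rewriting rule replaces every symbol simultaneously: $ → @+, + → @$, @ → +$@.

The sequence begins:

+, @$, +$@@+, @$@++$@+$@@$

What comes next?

Rewriting each symbol of @$@++$@+$@@$: @→+$@, $→@+, @→+$@, +→@$, +→@$, $→@+, @→+$@, +→@$, $→@+, @→+$@, @→+$@, $→@+, which concatenates to +$@ @+ +$@ @$ @$ @+ +$@ @$ @+ +$@ +$@ @+.

+$@@++$@@$@$@++$@@$@++$@+$@@+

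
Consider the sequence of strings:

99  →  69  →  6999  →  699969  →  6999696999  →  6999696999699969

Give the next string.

Each term (from the third on) is the previous term followed by the one before it: term 3 = 69·99 = 6999.
Continuing: 6999696999699969 · 6999696999 gives term 7.

69996969996999696999696999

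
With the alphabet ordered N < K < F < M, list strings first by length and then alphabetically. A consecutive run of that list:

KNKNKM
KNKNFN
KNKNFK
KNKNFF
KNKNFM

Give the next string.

KNKNMN

Find the rightmost character of KNKNFM below M, bump it to the next letter, and reset everything to its right to N.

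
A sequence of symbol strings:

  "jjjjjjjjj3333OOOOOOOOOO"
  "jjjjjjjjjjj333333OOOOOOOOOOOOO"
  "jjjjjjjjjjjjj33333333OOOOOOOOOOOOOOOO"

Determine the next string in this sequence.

jjjjjjjjjjjjjjj3333333333OOOOOOOOOOOOOOOOOOO

Each string has the form j^{2n+3} 3^{2n-2} O^{3n+1}, where the shown terms are n = 3, 4, 5.
At n = 6 the blocks have lengths 15, 10, 19.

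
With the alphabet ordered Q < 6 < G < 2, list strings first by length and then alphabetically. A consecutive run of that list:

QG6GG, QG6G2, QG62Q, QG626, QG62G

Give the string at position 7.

QGGQQ

Advancing 2 positions from QG62G through QG62G → QG622 reaches term 7.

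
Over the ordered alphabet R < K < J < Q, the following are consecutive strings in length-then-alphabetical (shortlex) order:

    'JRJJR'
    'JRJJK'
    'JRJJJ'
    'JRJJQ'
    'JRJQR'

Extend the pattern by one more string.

JRJQK

Treat JRJQR as a base-4 numeral over the given alphabet and add one, carrying through any trailing Q's.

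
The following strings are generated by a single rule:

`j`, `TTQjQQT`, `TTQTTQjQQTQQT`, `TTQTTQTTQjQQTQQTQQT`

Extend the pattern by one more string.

Every step adds TTQ to the front and QQT to the end of the previous string.
Applying this once more to TTQTTQTTQjQQTQQTQQT:

TTQTTQTTQTTQjQQTQQTQQTQQT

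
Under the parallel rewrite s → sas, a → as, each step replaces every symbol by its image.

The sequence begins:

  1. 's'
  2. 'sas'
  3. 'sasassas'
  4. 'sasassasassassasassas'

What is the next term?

sasassasassassasassasassassasassassasassasassassasassas

φ(sasassasassassasassas) expands symbol-by-symbol to sas as sas as sas sas as sas as sas sas as sas sas as sas as sas sas as sas; joining the 21 pieces gives the next term.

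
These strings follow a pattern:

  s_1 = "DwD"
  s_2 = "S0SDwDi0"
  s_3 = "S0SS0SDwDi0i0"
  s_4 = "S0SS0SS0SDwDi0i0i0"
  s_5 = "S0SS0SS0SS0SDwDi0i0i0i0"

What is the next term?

Every step adds S0S to the front and i0 to the end of the previous string.
Applying this once more to S0SS0SS0SS0SDwDi0i0i0i0:

S0SS0SS0SS0SS0SDwDi0i0i0i0i0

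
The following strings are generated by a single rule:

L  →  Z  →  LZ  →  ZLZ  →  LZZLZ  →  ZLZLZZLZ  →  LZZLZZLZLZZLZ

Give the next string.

ZLZLZZLZLZZLZZLZLZZLZ

From term 3 onward, concatenate the second-to-last term with the last: L·Z = LZ, Z·LZ = ZLZ, …
So term 8 is ZLZLZZLZ·LZZLZZLZLZZLZ.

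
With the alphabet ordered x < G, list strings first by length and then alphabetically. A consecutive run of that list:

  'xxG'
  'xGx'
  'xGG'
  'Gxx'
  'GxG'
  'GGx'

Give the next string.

Find the rightmost character of GGx below G, bump it to the next letter, and reset everything to its right to x.

GGG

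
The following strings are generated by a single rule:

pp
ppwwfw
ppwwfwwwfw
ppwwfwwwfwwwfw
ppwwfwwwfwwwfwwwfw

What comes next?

Every step adds wwfw to the end: s(k+1) = s(k)·wwfw.
Applying this once more to ppwwfwwwfwwwfwwwfw:

ppwwfwwwfwwwfwwwfwwwfw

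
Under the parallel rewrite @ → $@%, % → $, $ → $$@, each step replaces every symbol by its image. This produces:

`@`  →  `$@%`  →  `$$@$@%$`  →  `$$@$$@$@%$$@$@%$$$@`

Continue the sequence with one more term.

$$@$$@$@%$$@$$@$@%$$@$@%$$$@$$@$@%$$@$@%$$$@$$@$$@$@%

φ($$@$$@$@%$$@$@%$$$@) expands symbol-by-symbol to $$@ $$@ $@% $$@ $$@ $@% $$@ $@% $ $$@ $$@ $@% $$@ $@% $ $$@ $$@ $$@ $@%; joining the 19 pieces gives the next term.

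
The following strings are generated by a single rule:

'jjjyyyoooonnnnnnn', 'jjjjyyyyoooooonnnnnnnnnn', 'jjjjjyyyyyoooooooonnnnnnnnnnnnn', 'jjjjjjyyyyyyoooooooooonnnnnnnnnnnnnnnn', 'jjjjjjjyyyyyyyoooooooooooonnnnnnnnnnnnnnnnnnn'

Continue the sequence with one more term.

jjjjjjjjyyyyyyyyoooooooooooooonnnnnnnnnnnnnnnnnnnnnn

Term n consists of n+1 j's, followed by n+1 y's, followed by 2n o's, followed by 3n+1 n's, where the shown terms are n = 2, 3, 4, 5, 6.
Setting n = 7 gives 8, 8, 14, 22 characters in each block.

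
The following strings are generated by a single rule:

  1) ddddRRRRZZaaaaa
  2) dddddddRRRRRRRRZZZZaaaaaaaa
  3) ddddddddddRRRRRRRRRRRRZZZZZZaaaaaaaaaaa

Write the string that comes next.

Each string has the form d^{3n+1} R^{4n} Z^{2n} a^{3n+2} (n = 1, 2, …).
At n = 4 the blocks have lengths 13, 16, 8, 14.

dddddddddddddRRRRRRRRRRRRRRRRZZZZZZZZaaaaaaaaaaaaaa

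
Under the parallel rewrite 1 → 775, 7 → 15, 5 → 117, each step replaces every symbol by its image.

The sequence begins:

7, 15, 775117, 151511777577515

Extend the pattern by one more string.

Rewriting the 15 symbols of 151511777577515 one by one yields 775 117 775 117 775 775 15 15 15 117 15 15 117 775 117; concatenated:

7751177751177757751515151171515117775117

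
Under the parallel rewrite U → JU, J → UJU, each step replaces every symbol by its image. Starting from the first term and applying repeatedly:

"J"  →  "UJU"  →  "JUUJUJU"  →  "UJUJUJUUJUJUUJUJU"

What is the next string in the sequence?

Applying the rule to each of the 17 symbols of UJUJUJUUJUJUUJUJU gives the pieces JU UJU JU UJU JU UJU JU JU UJU JU UJU JU JU UJU JU UJU JU, which concatenate to the answer.

JUUJUJUUJUJUUJUJUJUUJUJUUJUJUJUUJUJUUJUJU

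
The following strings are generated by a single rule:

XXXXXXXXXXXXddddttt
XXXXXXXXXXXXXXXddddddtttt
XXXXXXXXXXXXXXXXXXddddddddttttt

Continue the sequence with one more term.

XXXXXXXXXXXXXXXXXXXXXddddddddddtttttt

Term n consists of 3n+3 X's, followed by 2n-2 d's, followed by n t's, where the shown terms are n = 3, 4, 5.
Setting n = 6 gives 21, 10, 6 characters in each block.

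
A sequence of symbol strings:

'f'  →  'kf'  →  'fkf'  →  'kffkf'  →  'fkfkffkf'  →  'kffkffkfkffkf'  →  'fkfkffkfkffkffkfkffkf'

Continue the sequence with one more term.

kffkffkfkffkffkfkffkfkffkffkfkffkf

Each term (from the third on) is the two preceding terms concatenated in order: term 3 = f·kf = fkf.
So term 8 is kffkffkfkffkf·fkfkffkfkffkffkfkffkf.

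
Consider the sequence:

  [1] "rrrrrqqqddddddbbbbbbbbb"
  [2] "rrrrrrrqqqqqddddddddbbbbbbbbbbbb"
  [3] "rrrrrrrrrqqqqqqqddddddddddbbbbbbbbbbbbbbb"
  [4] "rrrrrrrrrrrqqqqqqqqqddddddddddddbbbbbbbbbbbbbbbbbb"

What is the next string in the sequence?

rrrrrrrrrrrrrqqqqqqqqqqqddddddddddddddbbbbbbbbbbbbbbbbbbbbb

The n-th term is 2n+1 r's then 2n-1 q's then 2n+2 d's then 3n+3 b's, where the shown terms are n = 2, 3, 4, 5.
At n = 6 the blocks have lengths 13, 11, 14, 21.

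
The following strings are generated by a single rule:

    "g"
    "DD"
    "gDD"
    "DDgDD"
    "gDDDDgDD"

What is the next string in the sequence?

From term 3 onward, concatenate the second-to-last term with the last: g·DD = gDD, DD·gDD = DDgDD, …
So term 6 is DDgDD·gDDDDgDD.

DDgDDgDDDDgDD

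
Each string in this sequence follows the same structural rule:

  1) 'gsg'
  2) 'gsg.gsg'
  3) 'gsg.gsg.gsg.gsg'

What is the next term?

s(k+1) = s(k)·.·s(k) — each term doubles the last with '.' between the halves.
Doubling gsg.gsg.gsg.gsg with '.' between the halves:

gsg.gsg.gsg.gsg.gsg.gsg.gsg.gsg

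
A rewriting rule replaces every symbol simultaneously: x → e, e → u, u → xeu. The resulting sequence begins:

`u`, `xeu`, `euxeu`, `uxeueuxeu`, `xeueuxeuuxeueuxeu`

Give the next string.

euxeuuxeueuxeuxeueuxeuuxeueuxeu

Applying the rule to each of the 17 symbols of xeueuxeuuxeueuxeu gives the pieces e u xeu u xeu e u xeu xeu e u xeu u xeu e u xeu, which concatenate to the answer.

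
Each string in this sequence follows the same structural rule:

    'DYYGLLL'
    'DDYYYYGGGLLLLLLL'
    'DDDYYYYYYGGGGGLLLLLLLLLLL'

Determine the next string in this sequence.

Each string has the form D^{n} Y^{2n} G^{2n-1} L^{4n-1} (n = 1, 2, …).
At n = 4 the blocks have lengths 4, 8, 7, 15.

DDDDYYYYYYYYGGGGGGGLLLLLLLLLLLLLLL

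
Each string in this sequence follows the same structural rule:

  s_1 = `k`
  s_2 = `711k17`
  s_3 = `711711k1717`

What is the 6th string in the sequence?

Every step adds 711 to the front and 17 to the end of the previous string.
From 711711k1717, 3 further steps: 711711k1717 → 711711711k171717 → 711711711711k17171717 → (answer).

711711711711711k1717171717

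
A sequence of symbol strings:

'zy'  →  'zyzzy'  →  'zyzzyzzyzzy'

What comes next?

zyzzyzzyzzyzzyzzyzzyzzy

Each string is two copies of the previous one joined by 'z'.
So the next term is two copies of zyzzyzzyzzy with 'z' between the halves.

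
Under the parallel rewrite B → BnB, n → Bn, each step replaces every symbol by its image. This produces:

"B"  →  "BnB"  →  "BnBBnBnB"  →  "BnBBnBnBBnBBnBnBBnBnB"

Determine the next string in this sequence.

BnBBnBnBBnBBnBnBBnBnBBnBBnBnBBnBBnBnBBnBnBBnBBnBnBBnBnB

Replace each of the 21 characters of BnBBnBnBBnBBnBnBBnBnB in place — BnB Bn BnB BnB Bn BnB Bn BnB BnB Bn BnB BnB Bn BnB Bn BnB BnB Bn BnB Bn BnB — and concatenate.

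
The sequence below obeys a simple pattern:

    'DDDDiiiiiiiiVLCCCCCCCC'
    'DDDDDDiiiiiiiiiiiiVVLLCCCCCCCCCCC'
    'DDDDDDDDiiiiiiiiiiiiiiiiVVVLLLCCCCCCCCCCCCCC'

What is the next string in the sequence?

The n-th term is 2n D's then 4n i's then n-1 V's then n-1 L's then 3n+2 C's, where the shown terms are n = 2, 3, 4.
Setting n = 5 gives 10, 20, 4, 4, 17 characters in each block.

DDDDDDDDDDiiiiiiiiiiiiiiiiiiiiVVVVLLLLCCCCCCCCCCCCCCCCC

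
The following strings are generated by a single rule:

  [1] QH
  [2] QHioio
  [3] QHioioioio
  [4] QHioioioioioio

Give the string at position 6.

Each term is the previous one with ioio appended.
From QHioioioioioio, 2 further steps: QHioioioioioio → QHioioioioioioioio → (answer).

QHioioioioioioioioioio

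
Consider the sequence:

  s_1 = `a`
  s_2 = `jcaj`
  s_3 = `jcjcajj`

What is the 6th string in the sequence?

jcjcjcjcjcajjjjj

Every step adds jc to the front and j to the end of the previous string.
From jcjcajj, 3 further steps: jcjcajj → jcjcjcajjj → jcjcjcjcajjjj → (answer).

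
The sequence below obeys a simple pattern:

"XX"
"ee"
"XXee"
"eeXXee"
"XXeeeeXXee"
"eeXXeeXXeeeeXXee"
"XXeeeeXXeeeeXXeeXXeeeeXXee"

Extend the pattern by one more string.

This is a Fibonacci-style word recurrence s(k) = s(k−2)·s(k−1): e.g. XX·ee = XXee.
The next term joins eeXXeeXXeeeeXXee and XXeeeeXXeeeeXXeeXXeeeeXXee.

eeXXeeXXeeeeXXeeXXeeeeXXeeeeXXeeXXeeeeXXee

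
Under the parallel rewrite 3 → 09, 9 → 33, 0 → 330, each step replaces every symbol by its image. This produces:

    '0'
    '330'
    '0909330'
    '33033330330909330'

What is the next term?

090933009090909330090933033330330909330

φ(33033330330909330) expands symbol-by-symbol to 09 09 330 09 09 09 09 330 09 09 330 33 330 33 09 09 330; joining the 17 pieces gives the next term.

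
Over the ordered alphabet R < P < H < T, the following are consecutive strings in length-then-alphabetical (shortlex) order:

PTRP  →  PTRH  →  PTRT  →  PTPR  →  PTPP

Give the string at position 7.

Stepping forward 2 times from PTPP: PTPP → PTPH, then the target.

PTPT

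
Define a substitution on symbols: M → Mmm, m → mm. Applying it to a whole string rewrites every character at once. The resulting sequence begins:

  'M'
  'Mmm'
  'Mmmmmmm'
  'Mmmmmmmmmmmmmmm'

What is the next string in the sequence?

Applying the rule to each of the 15 symbols of Mmmmmmmmmmmmmmm gives the pieces Mmm mm mm mm mm mm mm mm mm mm mm mm mm mm mm, which concatenate to the answer.

Mmmmmmmmmmmmmmmmmmmmmmmmmmmmmmm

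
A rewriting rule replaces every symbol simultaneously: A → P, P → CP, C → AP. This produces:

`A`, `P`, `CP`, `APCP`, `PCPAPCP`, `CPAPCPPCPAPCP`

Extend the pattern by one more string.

APCPPCPAPCPCPAPCPPCPAPCP

Replace each of the 13 characters of CPAPCPPCPAPCP in place — AP CP P CP AP CP CP AP CP P CP AP CP — and concatenate.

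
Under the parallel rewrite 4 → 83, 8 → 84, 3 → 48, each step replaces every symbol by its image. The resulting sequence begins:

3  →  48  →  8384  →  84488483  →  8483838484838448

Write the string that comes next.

84838448844884838483844884838384

Replace each of the 16 characters of 8483838484838448 in place — 84 83 84 48 84 48 84 83 84 83 84 48 84 83 83 84 — and concatenate.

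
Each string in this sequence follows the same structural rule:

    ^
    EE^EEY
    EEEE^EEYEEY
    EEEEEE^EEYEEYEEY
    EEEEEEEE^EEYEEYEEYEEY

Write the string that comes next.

Every step adds EE to the front and EEY to the end of the previous string.
So the next term is EE·EEEEEEEE^EEYEEYEEYEEY·EEY.

EEEEEEEEEE^EEYEEYEEYEEYEEY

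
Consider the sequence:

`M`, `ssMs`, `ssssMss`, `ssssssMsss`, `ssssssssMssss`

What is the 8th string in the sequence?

Every step adds ss to the front and s to the end of the previous string.
From ssssssssMssss, 3 further steps: ssssssssMssss → ssssssssssMsssss → ssssssssssssMssssss → (answer).

ssssssssssssssMsssssss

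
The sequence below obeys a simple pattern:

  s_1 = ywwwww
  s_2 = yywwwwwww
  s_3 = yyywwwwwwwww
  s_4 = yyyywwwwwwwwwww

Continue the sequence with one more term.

yyyyywwwwwwwwwwwww

Reading off run lengths: y runs 1, 2, 3, 4; w runs 5, 7, 9, 11 — each is linear in n, where the shown terms are n = 2, 3, 4, 5.
At n = 6 the blocks have lengths 5, 13.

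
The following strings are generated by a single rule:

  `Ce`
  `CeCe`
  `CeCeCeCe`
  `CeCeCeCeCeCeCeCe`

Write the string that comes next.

Each string is two copies of the previous one concatenated.
One more doubling of CeCeCeCeCeCeCeCe gives the answer.

CeCeCeCeCeCeCeCeCeCeCeCeCeCeCeCe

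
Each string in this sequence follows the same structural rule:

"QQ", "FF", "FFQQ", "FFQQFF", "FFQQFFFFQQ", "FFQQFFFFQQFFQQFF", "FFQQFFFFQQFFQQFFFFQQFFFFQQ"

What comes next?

FFQQFFFFQQFFQQFFFFQQFFFFQQFFQQFFFFQQFFQQFF

From term 3 onward, concatenate the last term with the second-to-last: FF·QQ = FFQQ, FFQQ·FF = FFQQFF, …
The next term joins FFQQFFFFQQFFQQFFFFQQFFFFQQ and FFQQFFFFQQFFQQFF.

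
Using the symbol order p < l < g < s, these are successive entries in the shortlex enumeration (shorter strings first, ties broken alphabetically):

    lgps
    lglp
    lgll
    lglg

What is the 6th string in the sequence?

lggp

Advancing 2 positions from lglg through lglg → lgls reaches term 6.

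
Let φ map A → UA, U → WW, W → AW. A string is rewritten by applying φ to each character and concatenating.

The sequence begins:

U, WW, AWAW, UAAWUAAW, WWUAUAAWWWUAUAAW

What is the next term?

Rewriting the 16 symbols of WWUAUAAWWWUAUAAW one by one yields AW AW WW UA WW UA UA AW AW AW WW UA WW UA UA AW; concatenated:

AWAWWWUAWWUAUAAWAWAWWWUAWWUAUAAW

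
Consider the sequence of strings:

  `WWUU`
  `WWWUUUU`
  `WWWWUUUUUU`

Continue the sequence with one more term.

WWWWWUUUUUUUU

Each string has the form W^{n+1} U^{2n} (n = 1, 2, …).
Setting n = 4 gives 5, 8 characters in each block.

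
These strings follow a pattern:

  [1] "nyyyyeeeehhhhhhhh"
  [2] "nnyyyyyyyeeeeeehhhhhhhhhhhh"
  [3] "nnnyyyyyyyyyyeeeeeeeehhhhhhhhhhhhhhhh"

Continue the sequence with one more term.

nnnnyyyyyyyyyyyyyeeeeeeeeeehhhhhhhhhhhhhhhhhhhh

The n-th term is n-1 n's then 3n-2 y's then 2n e's then 4n h's, where the shown terms are n = 2, 3, 4.
For the next term, n = 5, so the run lengths are 4, 13, 10, 20.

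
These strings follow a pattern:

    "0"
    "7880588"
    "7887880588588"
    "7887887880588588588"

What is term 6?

Every step adds 788 to the front and 588 to the end of the previous string.
From 7887887880588588588, 2 further steps: 7887887880588588588 → 7887887887880588588588588 → (answer).

7887887887887880588588588588588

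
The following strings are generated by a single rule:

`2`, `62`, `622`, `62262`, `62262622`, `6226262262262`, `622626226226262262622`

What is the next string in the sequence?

6226262262262622626226226262262262

From term 3 onward, concatenate the last term with the second-to-last: 62·2 = 622, 622·62 = 62262, …
The next term joins 622626226226262262622 and 6226262262262.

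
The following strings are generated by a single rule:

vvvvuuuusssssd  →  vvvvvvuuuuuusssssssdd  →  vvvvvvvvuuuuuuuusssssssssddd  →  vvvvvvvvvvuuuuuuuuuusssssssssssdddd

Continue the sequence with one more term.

Each string has the form v^{2n} u^{2n} s^{2n+1} d^{n-1}, where the shown terms are n = 2, 3, 4, 5.
At n = 6 the blocks have lengths 12, 12, 13, 5.

vvvvvvvvvvvvuuuuuuuuuuuusssssssssssssddddd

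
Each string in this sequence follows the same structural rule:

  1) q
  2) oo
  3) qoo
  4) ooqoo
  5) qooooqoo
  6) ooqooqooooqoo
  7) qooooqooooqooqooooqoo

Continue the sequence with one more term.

ooqooqooooqooqooooqooooqooqooooqoo

This is a Fibonacci-style word recurrence s(k) = s(k−2)·s(k−1): e.g. q·oo = qoo.
Continuing: ooqooqooooqoo · qooooqooooqooqooooqoo gives term 8.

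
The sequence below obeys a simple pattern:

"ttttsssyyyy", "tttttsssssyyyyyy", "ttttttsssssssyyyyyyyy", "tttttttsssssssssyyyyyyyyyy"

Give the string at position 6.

The n-th term is n+3 t's then 2n+1 s's then 2n+2 y's (n = 1, 2, …).
For term 6, n = 6, so the run lengths are 9, 13, 14.

tttttttttsssssssssssssyyyyyyyyyyyyyy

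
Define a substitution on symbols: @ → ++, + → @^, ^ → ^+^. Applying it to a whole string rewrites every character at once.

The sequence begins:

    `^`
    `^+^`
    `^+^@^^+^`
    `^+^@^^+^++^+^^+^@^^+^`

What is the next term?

Rewriting the 21 symbols of ^+^@^^+^++^+^^+^@^^+^ one by one yields ^+^ @^ ^+^ ++ ^+^ ^+^ @^ ^+^ @^ @^ ^+^ @^ ^+^ ^+^ @^ ^+^ ++ ^+^ ^+^ @^ ^+^; concatenated:

^+^@^^+^++^+^^+^@^^+^@^@^^+^@^^+^^+^@^^+^++^+^^+^@^^+^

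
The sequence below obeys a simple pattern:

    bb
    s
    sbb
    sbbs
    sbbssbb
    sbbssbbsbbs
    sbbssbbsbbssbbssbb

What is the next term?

sbbssbbsbbssbbssbbsbbssbbsbbs

This is a Fibonacci-style word recurrence s(k) = s(k−1)·s(k−2): e.g. s·bb = sbb.
So term 8 is sbbssbbsbbssbbssbb·sbbssbbsbbs.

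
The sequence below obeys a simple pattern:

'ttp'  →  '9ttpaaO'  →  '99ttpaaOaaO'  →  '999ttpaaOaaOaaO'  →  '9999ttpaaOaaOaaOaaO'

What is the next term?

s(k+1) = 9·s(k)·aaO, so each term gains 9 as a prefix and aaO as a suffix.
Applying this once more to 9999ttpaaOaaOaaOaaO:

99999ttpaaOaaOaaOaaOaaO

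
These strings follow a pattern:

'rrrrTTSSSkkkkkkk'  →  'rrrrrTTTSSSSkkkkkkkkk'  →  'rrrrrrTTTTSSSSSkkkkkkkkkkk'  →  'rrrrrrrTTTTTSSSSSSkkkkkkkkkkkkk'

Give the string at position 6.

rrrrrrrrrTTTTTTTSSSSSSSSkkkkkkkkkkkkkkkkk

The n-th term is n+1 r's then n-1 T's then n S's then 2n+1 k's, where the shown terms are n = 3, 4, 5, 6.
For term 6, n = 8, so the run lengths are 9, 7, 8, 17.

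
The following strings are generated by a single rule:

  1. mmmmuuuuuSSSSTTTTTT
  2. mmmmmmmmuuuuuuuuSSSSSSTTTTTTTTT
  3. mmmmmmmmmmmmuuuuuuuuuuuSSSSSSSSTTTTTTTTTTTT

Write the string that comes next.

Each string has the form m^{4n} u^{3n+2} S^{2n+2} T^{3n+3} (n = 1, 2, …).
At n = 4 the blocks have lengths 16, 14, 10, 15.

mmmmmmmmmmmmmmmmuuuuuuuuuuuuuuSSSSSSSSSSTTTTTTTTTTTTTTT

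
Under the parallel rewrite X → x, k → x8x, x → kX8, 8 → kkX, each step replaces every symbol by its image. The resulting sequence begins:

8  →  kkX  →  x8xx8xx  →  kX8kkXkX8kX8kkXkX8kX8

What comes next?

Rewriting the 21 symbols of kX8kkXkX8kX8kkXkX8kX8 one by one yields x8x x kkX x8x x8x x x8x x kkX x8x x kkX x8x x8x x x8x x kkX x8x x kkX; concatenated:

x8xxkkXx8xx8xxx8xxkkXx8xxkkXx8xx8xxx8xxkkXx8xxkkX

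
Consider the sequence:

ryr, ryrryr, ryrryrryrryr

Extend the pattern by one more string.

Every step duplicates the string.
One more doubling of ryrryrryrryr gives the answer.

ryrryrryrryrryrryrryrryr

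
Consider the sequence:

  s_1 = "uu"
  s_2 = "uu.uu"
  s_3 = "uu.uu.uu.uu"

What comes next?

uu.uu.uu.uu.uu.uu.uu.uu

Every step duplicates the string with '.' between the halves.
So the next term is two copies of uu.uu.uu.uu with '.' between the halves.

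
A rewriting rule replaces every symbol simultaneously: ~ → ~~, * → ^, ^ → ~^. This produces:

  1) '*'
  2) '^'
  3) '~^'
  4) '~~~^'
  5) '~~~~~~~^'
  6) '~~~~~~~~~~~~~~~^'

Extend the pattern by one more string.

~~~~~~~~~~~~~~~~~~~~~~~~~~~~~~~^

Replace each of the 16 characters of ~~~~~~~~~~~~~~~^ in place — ~~ ~~ ~~ ~~ ~~ ~~ ~~ ~~ ~~ ~~ ~~ ~~ ~~ ~~ ~~ ~^ — and concatenate.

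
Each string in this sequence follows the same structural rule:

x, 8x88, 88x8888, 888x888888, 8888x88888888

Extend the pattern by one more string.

88888x8888888888

s(k+1) = 8·s(k)·88, so each term gains 8 as a prefix and 88 as a suffix.
One more step from 8888x88888888 gives the answer.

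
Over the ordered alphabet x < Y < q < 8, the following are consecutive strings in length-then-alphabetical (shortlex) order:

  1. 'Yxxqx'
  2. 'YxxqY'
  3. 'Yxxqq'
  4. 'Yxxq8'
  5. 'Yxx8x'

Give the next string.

Yxx8Y

Find the rightmost character of Yxx8x below 8, bump it to the next letter, and reset everything to its right to x.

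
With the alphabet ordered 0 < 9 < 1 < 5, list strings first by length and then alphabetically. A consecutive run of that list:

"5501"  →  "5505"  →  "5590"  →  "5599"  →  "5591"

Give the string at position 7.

Advancing 2 positions from 5591 through 5591 → 5595 reaches term 7.

5510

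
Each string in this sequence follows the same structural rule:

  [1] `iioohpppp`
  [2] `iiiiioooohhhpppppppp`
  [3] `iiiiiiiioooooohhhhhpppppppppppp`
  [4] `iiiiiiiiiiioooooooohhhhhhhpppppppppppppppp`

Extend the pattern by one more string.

iiiiiiiiiiiiiioooooooooohhhhhhhhhpppppppppppppppppppp

Reading off run lengths: i runs 2, 5, 8, 11; o runs 2, 4, 6, 8; h runs 1, 3, 5, 7; p runs 4, 8, 12, 16 — each is linear in n (n = 1, 2, …).
Setting n = 5 gives 14, 10, 9, 20 characters in each block.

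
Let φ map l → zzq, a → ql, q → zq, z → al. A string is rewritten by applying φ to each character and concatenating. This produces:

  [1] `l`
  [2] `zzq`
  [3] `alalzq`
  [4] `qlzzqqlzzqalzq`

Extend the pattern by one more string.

φ(qlzzqqlzzqalzq) expands symbol-by-symbol to zq zzq al al zq zq zzq al al zq ql zzq al zq; joining the 14 pieces gives the next term.

zqzzqalalzqzqzzqalalzqqlzzqalzq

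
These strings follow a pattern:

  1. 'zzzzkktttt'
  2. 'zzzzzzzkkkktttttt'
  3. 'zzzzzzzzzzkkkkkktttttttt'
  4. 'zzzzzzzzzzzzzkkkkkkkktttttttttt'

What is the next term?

Term n consists of 3n+1 z's, followed by 2n k's, followed by 2n+2 t's (n = 1, 2, …).
Setting n = 5 gives 16, 10, 12 characters in each block.

zzzzzzzzzzzzzzzzkkkkkkkkkktttttttttttt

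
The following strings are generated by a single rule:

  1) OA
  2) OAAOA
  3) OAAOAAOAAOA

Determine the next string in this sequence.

s(k+1) = s(k)·A·s(k) — each term doubles the last with 'A' between the halves.
Doubling OAAOAAOAAOA with 'A' between the halves:

OAAOAAOAAOAAOAAOAAOAAOA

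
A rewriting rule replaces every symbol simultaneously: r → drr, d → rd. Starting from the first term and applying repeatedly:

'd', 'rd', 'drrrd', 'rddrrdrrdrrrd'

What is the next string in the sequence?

Rewriting the 13 symbols of rddrrdrrdrrrd one by one yields drr rd rd drr drr rd drr drr rd drr drr drr rd; concatenated:

drrrdrddrrdrrrddrrdrrrddrrdrrdrrrd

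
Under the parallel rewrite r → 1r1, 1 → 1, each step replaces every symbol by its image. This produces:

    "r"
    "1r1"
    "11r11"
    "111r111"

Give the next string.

Expanding 111r111: 1→1, 1→1, 1→1, r→1r1, 1→1, 1→1, 1→1. Concatenated: 1 1 1 1r1 1 1 1.

1111r1111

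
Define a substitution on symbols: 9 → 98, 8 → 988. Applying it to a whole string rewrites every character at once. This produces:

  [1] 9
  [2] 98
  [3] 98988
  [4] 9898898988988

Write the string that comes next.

Rewriting the 13 symbols of 9898898988988 one by one yields 98 988 98 988 988 98 988 98 988 988 98 988 988; concatenated:

9898898988988989889898898898988988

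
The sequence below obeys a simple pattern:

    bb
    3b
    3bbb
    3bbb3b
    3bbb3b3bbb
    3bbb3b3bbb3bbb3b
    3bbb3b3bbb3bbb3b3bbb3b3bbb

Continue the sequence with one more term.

3bbb3b3bbb3bbb3b3bbb3b3bbb3bbb3b3bbb3bbb3b

Each term (from the third on) is the previous term followed by the one before it: term 3 = 3b·bb = 3bbb.
Continuing: 3bbb3b3bbb3bbb3b3bbb3b3bbb · 3bbb3b3bbb3bbb3b gives term 8.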